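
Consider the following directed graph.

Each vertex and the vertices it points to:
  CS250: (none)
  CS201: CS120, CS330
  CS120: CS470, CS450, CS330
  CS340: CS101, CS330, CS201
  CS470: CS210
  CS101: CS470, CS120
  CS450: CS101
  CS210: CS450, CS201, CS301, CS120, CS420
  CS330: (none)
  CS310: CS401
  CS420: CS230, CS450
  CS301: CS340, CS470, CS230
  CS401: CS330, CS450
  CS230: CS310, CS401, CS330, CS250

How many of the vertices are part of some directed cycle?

A vertex is on a directed cycle iff it belongs to a strongly connected component of size ≥ 2 (or has a self-loop).
The vertices on cycles are {CS101, CS120, CS201, CS210, CS230, CS301, CS310, CS340, CS401, CS420, CS450, CS470} — 12 in total.

12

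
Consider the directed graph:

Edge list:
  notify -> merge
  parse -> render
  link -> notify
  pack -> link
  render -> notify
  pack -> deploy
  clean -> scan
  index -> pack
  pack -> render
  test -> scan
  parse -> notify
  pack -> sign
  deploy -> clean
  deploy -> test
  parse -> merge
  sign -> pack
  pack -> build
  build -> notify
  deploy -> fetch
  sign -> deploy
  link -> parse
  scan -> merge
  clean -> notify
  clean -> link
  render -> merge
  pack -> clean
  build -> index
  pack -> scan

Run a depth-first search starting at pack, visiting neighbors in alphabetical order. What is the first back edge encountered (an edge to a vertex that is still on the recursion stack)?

index->pack

DFS from pack (visiting neighbors in alphabetical order); mark gray on enter, black on exit:
pack gray
  build gray
    index gray
      index→pack: pack is gray → back edge
First back edge: index → pack.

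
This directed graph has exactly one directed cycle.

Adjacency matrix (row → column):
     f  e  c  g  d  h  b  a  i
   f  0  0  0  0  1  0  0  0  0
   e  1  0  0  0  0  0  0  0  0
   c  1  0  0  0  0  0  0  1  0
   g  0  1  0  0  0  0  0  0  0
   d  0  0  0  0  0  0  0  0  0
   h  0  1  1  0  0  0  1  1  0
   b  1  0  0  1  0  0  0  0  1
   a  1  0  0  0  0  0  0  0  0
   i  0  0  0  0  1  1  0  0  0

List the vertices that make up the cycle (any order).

b, h, i

DFS with gray/black marking from h:
h gray
  b gray
    i gray
      d gray
      d black
      i→h: h is gray → back edge
Back edge closes the cycle h → b → i → h; its vertices are {b, h, i}.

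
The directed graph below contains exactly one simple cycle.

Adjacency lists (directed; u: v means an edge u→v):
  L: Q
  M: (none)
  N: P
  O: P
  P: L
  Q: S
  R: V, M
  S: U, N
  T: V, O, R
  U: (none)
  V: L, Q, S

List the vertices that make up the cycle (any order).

DFS with gray/black marking from Q:
Q gray
  S gray
    U gray
    U black
    N gray
      P gray
        L gray
          L→Q: Q is gray → back edge
Back edge closes the cycle Q → S → N → P → L → Q; its vertices are {L, N, P, Q, S}.

L, N, P, Q, S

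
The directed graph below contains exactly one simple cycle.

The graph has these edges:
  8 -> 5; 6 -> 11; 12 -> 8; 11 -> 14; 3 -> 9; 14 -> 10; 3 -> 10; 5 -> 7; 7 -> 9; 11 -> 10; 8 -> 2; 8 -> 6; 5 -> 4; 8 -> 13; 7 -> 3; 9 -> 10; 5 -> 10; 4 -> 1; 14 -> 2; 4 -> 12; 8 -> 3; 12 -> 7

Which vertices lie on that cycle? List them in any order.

DFS with gray/black marking from 8:
8 gray
  6 gray
    11 gray
      10 gray
      10 black
      14 gray
        14→10: 10 black — skip
        2 gray
        2 black
      14 black
    11 black
  6 black
  5 gray
    7 gray
      3 gray
        3→10: 10 black — skip
        9 gray
          9→10: 10 black — skip
        9 black
      3 black
      7→9: 9 black — skip
    7 black
    5→10: 10 black — skip
    4 gray
      12 gray
        12→7: 7 black — skip
        12→8: 8 is gray → back edge
Back edge closes the cycle 8 → 5 → 4 → 12 → 8; its vertices are {4, 5, 8, 12}.

4, 5, 8, 12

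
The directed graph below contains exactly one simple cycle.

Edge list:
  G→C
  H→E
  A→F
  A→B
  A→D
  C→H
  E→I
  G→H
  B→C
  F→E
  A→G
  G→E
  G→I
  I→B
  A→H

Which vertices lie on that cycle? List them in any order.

B, C, E, H, I

DFS with gray/black marking from B:
B gray
  C gray
    H gray
      E gray
        I gray
          I→B: B is gray → back edge
Back edge closes the cycle B → C → H → E → I → B; its vertices are {B, C, E, H, I}.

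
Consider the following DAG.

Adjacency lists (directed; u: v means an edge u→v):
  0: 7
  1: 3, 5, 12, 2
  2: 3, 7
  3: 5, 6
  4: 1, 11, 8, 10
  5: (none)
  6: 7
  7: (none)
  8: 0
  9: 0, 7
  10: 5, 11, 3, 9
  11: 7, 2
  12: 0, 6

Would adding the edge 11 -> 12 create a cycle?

No

Adding 11→12 creates a cycle iff 12 can already reach 11.
Explore from 12: no path reaches 11. The graph stays acyclic.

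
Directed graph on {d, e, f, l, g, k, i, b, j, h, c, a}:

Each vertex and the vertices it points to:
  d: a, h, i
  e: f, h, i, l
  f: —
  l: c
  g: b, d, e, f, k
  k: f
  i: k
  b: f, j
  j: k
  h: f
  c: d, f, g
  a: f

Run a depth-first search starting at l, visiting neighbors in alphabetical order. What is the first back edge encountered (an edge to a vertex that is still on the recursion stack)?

e→l

DFS from l (visiting neighbors in alphabetical order); mark gray on enter, black on exit:
l gray
  c gray
    d gray
      a gray
        f gray
        f black
      a black
      h gray
        h→f: f black — skip
      h black
      i gray
        k gray
          k→f: f black — skip
        k black
      i black
    d black
    c→f: f black — skip
    g gray
      b gray
        b→f: f black — skip
        j gray
          j→k: k black — skip
        j black
      b black
      g→d: d black — skip
      e gray
        e→f: f black — skip
        e→h: h black — skip
        e→i: i black — skip
        e→l: l is gray → back edge
First back edge: e → l.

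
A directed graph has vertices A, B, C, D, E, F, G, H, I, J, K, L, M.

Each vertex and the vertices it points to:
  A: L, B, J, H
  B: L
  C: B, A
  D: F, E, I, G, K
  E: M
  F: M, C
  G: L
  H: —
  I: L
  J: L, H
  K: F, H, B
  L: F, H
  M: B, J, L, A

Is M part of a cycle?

Yes

M is on a cycle iff M can reach itself via ≥1 edge.
M → L → F → M — yes.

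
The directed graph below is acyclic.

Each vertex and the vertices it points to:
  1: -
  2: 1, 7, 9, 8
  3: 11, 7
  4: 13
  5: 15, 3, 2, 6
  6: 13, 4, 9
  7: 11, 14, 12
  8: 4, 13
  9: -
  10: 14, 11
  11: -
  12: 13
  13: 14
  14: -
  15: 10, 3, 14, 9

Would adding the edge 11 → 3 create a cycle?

Adding 11→3 creates a cycle iff 3 can already reach 11.
Path from 3: 3 → 11.
So 3 → … → 11 → 3 is a cycle.

Yes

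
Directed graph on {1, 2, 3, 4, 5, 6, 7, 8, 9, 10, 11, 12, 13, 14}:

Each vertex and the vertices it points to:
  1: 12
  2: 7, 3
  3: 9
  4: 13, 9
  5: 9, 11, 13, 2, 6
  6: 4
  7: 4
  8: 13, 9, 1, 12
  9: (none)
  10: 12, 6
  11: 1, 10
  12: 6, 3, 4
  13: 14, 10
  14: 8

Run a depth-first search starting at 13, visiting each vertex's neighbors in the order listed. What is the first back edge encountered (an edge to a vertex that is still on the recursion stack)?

8->13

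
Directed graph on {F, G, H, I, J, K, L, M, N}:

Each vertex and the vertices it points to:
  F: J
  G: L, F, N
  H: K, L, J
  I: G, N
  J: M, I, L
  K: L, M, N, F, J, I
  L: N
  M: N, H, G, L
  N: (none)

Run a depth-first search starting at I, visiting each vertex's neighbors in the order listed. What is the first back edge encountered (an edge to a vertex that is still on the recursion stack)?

K→M

DFS from I (visiting each vertex's neighbors in the order listed); mark gray on enter, black on exit:
I gray
  G gray
    L gray
      N gray
      N black
    L black
    F gray
      J gray
        M gray
          M→N: N black — skip
          H gray
            K gray
              K→L: L black — skip
              K→M: M is gray → back edge
First back edge: K → M.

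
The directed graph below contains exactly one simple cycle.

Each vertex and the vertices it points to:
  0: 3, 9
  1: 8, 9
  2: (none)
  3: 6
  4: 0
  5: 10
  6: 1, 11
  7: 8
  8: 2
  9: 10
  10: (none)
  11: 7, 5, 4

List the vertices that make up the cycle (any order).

DFS with gray/black marking from 3:
3 gray
  6 gray
    1 gray
      8 gray
        2 gray
        2 black
      8 black
      9 gray
        10 gray
        10 black
      9 black
    1 black
    11 gray
      7 gray
        7→8: 8 black — skip
      7 black
      5 gray
        5→10: 10 black — skip
      5 black
      4 gray
        0 gray
          0→3: 3 is gray → back edge
Back edge closes the cycle 3 → 6 → 11 → 4 → 0 → 3; its vertices are {0, 3, 4, 6, 11}.

0, 3, 4, 6, 11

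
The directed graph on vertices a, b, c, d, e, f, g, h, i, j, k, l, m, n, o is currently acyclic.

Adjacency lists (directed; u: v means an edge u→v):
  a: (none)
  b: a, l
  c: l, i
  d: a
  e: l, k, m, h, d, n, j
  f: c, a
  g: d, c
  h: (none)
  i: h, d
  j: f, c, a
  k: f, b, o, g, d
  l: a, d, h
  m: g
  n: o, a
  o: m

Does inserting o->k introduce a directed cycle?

Yes

Adding o→k creates a cycle iff k can already reach o.
Path from k: k → o.
So k → … → o → k is a cycle.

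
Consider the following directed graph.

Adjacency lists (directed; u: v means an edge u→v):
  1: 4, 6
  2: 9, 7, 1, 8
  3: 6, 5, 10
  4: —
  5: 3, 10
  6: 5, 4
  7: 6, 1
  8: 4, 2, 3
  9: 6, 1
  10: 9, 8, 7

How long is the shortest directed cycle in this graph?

For each vertex v, BFS finds the shortest path from v back to v.
The shortest such closed walk is 8 → 2 → 8, length 2.

2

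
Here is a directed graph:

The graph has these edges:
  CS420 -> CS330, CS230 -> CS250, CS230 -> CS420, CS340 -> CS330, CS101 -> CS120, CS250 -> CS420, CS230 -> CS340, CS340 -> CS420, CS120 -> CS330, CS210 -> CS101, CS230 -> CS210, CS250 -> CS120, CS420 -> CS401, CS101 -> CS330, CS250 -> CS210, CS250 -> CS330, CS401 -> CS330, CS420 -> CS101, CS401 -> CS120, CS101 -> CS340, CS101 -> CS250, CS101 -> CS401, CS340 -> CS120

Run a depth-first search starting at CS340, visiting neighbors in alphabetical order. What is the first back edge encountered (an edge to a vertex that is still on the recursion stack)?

DFS from CS340 (visiting neighbors in alphabetical order); mark gray on enter, black on exit:
CS340 gray
  CS120 gray
    CS330 gray
    CS330 black
  CS120 black
  CS340→CS330: CS330 black — skip
  CS420 gray
    CS101 gray
      CS101→CS120: CS120 black — skip
      CS250 gray
        CS250→CS120: CS120 black — skip
        CS210 gray
          CS210→CS101: CS101 is gray → back edge
First back edge: CS210 → CS101.

CS210→CS101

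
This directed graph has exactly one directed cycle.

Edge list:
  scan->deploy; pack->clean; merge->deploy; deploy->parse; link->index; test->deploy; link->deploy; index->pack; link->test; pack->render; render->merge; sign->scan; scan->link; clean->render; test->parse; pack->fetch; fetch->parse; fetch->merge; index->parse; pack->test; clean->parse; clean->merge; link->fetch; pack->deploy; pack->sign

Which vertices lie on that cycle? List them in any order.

DFS with gray/black marking from pack:
pack gray
  test gray
    parse gray
    parse black
    deploy gray
      deploy→parse: parse black — skip
    deploy black
  test black
  fetch gray
    merge gray
      merge→deploy: deploy black — skip
    merge black
    fetch→parse: parse black — skip
  fetch black
  render gray
    render→merge: merge black — skip
  render black
  sign gray
    scan gray
      scan→deploy: deploy black — skip
      link gray
        link→fetch: fetch black — skip
        index gray
          index→parse: parse black — skip
          index→pack: pack is gray → back edge
Back edge closes the cycle pack → sign → scan → link → index → pack; its vertices are {link, pack, scan, sign, index}.

link, pack, scan, sign, index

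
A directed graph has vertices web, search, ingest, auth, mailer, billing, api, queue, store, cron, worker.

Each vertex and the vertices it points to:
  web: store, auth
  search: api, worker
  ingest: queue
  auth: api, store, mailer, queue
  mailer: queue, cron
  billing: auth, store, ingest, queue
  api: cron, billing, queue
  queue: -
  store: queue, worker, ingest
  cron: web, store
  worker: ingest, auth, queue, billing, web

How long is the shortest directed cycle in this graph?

For each vertex v, BFS finds the shortest path from v back to v.
The shortest such closed walk is worker → auth → store → worker, length 3.

3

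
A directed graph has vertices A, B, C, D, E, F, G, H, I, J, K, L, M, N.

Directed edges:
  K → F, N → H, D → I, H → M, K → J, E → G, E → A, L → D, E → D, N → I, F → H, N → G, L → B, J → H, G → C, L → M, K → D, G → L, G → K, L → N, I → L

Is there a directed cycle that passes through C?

C lies on a cycle iff there is a path from C back to itself.
Exploring from C, it never reaches itself; equivalently, its strongly connected component is a singleton.

No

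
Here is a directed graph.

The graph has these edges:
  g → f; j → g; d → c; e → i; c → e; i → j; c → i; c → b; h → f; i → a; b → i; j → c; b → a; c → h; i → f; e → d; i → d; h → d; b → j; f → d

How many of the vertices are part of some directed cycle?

A vertex is on a directed cycle iff it belongs to a strongly connected component of size ≥ 2 (or has a self-loop).
The vertices on cycles are {b, c, d, e, f, g, h, i, j} — 9 in total.

9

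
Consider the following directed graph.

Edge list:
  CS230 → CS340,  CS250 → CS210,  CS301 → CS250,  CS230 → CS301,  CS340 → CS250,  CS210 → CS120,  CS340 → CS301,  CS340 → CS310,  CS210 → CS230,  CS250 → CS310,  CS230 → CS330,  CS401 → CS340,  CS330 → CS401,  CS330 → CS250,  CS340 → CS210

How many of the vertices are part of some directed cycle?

7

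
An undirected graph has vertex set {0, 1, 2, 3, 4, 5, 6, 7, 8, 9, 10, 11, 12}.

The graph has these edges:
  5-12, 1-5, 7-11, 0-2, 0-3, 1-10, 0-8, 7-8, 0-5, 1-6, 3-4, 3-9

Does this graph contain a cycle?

No

DFS, tracking each vertex's parent; an edge to a visited non-parent vertex closes a cycle.
Start from 4:
visit 4 (parent –)
  visit 3 (parent 4)
    3–4: parent, skip
    visit 9 (parent 3)
      9–3: parent, skip
    visit 0 (parent 3)
      visit 2 (parent 0)
        2–0: parent, skip
      0–3: parent, skip
      visit 8 (parent 0)
        visit 7 (parent 8)
          7–8: parent, skip
          visit 11 (parent 7)
            11–7: parent, skip
        8–0: parent, skip
      visit 5 (parent 0)
        visit 1 (parent 5)
          visit 6 (parent 1)
            6–1: parent, skip
          visit 10 (parent 1)
            10–1: parent, skip
          1–5: parent, skip
        visit 12 (parent 5)
          12–5: parent, skip
        5–0: parent, skip
No non-parent visited neighbor found — the graph is a forest.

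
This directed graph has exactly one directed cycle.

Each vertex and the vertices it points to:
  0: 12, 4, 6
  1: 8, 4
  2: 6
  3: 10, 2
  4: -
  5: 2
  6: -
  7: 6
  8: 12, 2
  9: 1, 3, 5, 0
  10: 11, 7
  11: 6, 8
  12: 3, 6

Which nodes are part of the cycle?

DFS with gray/black marking from 3:
3 gray
  10 gray
    11 gray
      6 gray
      6 black
      8 gray
        12 gray
          12→3: 3 is gray → back edge
Back edge closes the cycle 3 → 10 → 11 → 8 → 12 → 3; its vertices are {3, 8, 10, 11, 12}.

3, 8, 10, 11, 12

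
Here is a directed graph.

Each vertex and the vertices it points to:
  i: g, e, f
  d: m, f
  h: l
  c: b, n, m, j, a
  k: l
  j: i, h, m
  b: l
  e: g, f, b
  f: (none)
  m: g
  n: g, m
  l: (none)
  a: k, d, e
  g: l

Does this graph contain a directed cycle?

DFS with white/gray/black marking, starting from j:
j gray
  i gray
    g gray
      l gray
      l black
    g black
    e gray
      e→g: g black — skip
      f gray
      f black
      b gray
        b→l: l black — skip
      b black
    e black
    i→f: f black — skip
  i black
  h gray
    h→l: l black — skip
  h black
  m gray
    m→g: g black — skip
  m black
j black
d gray
  d→m: m black — skip
  d→f: f black — skip
d black
c gray
  c→b: b black — skip
  n gray
    n→g: g black — skip
    n→m: m black — skip
  n black
  c→m: m black — skip
  c→j: j black — skip
  a gray
    k gray
      k→l: l black — skip
    k black
    a→d: d black — skip
    a→e: e black — skip
  a black
c black
Every edge goes to a white or black vertex — no back edge, so the graph is acyclic.

No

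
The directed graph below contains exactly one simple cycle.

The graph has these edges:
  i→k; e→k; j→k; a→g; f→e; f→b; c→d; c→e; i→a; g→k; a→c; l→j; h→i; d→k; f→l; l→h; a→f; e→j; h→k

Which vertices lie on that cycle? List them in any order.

DFS with gray/black marking from i:
i gray
  k gray
  k black
  a gray
    f gray
      b gray
      b black
      l gray
        h gray
          h→i: i is gray → back edge
Back edge closes the cycle i → a → f → l → h → i; its vertices are {a, f, h, i, l}.

a, f, h, i, l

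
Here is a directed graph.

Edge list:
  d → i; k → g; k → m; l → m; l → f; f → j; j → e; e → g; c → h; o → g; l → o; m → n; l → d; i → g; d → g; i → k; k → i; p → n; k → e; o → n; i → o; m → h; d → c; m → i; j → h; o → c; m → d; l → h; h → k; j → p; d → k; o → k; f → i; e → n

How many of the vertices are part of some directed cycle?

A vertex is on a directed cycle iff it belongs to a strongly connected component of size ≥ 2 (or has a self-loop).
The vertices on cycles are {c, d, h, i, k, m, o} — 7 in total.

7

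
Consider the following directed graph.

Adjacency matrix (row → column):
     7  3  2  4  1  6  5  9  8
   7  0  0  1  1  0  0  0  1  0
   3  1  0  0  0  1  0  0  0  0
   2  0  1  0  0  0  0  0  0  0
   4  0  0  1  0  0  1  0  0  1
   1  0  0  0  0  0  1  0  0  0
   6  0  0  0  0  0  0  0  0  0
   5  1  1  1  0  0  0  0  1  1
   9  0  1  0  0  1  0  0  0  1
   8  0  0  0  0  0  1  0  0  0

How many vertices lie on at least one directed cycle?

5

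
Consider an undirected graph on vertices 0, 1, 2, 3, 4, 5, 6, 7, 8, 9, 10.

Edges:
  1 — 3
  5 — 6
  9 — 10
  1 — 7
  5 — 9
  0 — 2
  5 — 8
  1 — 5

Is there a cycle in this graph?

No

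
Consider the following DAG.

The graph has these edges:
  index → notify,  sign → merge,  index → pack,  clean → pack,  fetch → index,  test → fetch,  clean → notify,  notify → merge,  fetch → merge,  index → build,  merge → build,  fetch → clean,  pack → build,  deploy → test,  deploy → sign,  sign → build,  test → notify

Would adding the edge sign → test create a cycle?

No

Adding sign→test creates a cycle iff test can already reach sign.
Explore from test: no path reaches sign. The graph stays acyclic.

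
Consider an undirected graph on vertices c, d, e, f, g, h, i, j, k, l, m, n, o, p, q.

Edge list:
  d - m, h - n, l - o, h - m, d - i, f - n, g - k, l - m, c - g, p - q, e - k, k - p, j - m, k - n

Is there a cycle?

No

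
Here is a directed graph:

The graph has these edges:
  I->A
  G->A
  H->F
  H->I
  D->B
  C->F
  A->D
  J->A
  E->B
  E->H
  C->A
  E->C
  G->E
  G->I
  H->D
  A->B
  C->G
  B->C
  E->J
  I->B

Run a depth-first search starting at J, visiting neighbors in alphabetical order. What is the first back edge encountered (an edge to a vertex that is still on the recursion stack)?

DFS from J (visiting neighbors in alphabetical order); mark gray on enter, black on exit:
J gray
  A gray
    B gray
      C gray
        C→A: A is gray → back edge
First back edge: C → A.

C->A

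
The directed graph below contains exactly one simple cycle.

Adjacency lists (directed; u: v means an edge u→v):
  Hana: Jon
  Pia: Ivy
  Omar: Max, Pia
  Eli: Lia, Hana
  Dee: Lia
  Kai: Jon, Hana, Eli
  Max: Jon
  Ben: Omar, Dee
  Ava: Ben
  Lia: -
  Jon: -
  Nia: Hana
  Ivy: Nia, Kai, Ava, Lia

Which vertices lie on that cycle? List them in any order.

Ava, Ben, Ivy, Pia, Omar

DFS with gray/black marking from Ivy:
Ivy gray
  Nia gray
    Hana gray
      Jon gray
      Jon black
    Hana black
  Nia black
  Kai gray
    Kai→Jon: Jon black — skip
    Kai→Hana: Hana black — skip
    Eli gray
      Lia gray
      Lia black
      Eli→Hana: Hana black — skip
    Eli black
  Kai black
  Ava gray
    Ben gray
      Omar gray
        Max gray
          Max→Jon: Jon black — skip
        Max black
        Pia gray
          Pia→Ivy: Ivy is gray → back edge
Back edge closes the cycle Ivy → Ava → Ben → Omar → Pia → Ivy; its vertices are {Ava, Ben, Ivy, Pia, Omar}.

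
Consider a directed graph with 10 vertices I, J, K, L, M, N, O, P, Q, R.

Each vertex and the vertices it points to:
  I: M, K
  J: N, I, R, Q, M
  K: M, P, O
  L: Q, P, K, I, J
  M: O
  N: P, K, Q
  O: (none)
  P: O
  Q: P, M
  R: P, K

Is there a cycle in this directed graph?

No

DFS with white/gray/black marking, starting from O:
O gray
O black
I gray
  M gray
    M→O: O black — skip
  M black
  K gray
    K→M: M black — skip
    P gray
      P→O: O black — skip
    P black
    K→O: O black — skip
  K black
I black
J gray
  N gray
    N→P: P black — skip
    N→K: K black — skip
    Q gray
      Q→P: P black — skip
      Q→M: M black — skip
    Q black
  N black
  J→I: I black — skip
  R gray
    R→P: P black — skip
    R→K: K black — skip
  R black
  J→Q: Q black — skip
  J→M: M black — skip
J black
L gray
  L→Q: Q black — skip
  L→P: P black — skip
  L→K: K black — skip
  L→I: I black — skip
  L→J: J black — skip
L black
Every edge goes to a white or black vertex — no back edge, so the graph is acyclic.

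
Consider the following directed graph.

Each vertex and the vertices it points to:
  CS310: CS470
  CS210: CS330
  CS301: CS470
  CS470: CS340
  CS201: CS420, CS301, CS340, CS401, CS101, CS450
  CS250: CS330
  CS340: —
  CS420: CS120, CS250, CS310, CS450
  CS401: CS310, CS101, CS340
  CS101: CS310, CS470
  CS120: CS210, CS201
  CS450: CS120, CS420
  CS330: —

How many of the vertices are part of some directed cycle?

A vertex is on a directed cycle iff it belongs to a strongly connected component of size ≥ 2 (or has a self-loop).
The vertices on cycles are {CS120, CS201, CS420, CS450} — 4 in total.

4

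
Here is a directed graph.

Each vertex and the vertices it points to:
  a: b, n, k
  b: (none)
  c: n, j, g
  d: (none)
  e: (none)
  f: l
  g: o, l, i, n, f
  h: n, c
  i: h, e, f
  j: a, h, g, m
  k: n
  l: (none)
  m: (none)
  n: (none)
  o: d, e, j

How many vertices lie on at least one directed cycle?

6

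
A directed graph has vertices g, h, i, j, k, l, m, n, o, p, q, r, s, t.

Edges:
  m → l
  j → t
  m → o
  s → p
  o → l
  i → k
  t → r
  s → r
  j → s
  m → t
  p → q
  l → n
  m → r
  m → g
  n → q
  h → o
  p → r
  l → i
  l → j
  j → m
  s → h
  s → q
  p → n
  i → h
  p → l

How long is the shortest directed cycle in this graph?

3

For each vertex v, BFS finds the shortest path from v back to v.
The shortest such closed walk is j → m → l → j, length 3.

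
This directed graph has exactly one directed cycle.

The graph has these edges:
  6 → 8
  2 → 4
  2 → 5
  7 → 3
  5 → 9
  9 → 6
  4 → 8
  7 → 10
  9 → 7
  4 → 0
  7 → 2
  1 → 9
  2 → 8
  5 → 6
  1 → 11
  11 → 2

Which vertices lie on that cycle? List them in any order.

2, 5, 7, 9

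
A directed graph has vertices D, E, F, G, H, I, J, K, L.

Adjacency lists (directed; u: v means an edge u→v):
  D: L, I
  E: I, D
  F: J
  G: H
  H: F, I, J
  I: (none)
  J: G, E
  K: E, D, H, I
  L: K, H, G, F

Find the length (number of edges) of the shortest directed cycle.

For each vertex v, BFS finds the shortest path from v back to v.
The shortest such closed walk is L → K → D → L, length 3.

3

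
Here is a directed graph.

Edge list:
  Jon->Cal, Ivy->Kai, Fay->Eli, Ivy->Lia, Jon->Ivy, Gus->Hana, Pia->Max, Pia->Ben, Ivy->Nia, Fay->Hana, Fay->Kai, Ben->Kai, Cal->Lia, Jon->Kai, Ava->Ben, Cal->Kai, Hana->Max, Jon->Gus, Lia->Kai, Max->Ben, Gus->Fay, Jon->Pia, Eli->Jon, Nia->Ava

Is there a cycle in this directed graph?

DFS with white/gray/black marking, starting from Fay:
Fay gray
  Hana gray
    Max gray
      Ben gray
        Kai gray
        Kai black
      Ben black
    Max black
  Hana black
  Fay→Kai: Kai black — skip
  Eli gray
    Jon gray
      Pia gray
        Pia→Max: Max black — skip
        Pia→Ben: Ben black — skip
      Pia black
      Jon→Kai: Kai black — skip
      Gus gray
        Gus→Hana: Hana black — skip
        Gus→Fay: Fay is gray → back edge
Back edge found, so a cycle exists: Fay → Eli → Jon → Gus → Fay.

Yes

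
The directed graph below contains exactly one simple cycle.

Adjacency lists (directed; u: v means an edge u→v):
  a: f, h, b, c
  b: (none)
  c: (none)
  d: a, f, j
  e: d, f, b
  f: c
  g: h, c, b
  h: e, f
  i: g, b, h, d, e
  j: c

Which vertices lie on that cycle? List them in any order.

DFS with gray/black marking from e:
e gray
  d gray
    a gray
      f gray
        c gray
        c black
      f black
      h gray
        h→e: e is gray → back edge
Back edge closes the cycle e → d → a → h → e; its vertices are {a, d, e, h}.

a, d, e, h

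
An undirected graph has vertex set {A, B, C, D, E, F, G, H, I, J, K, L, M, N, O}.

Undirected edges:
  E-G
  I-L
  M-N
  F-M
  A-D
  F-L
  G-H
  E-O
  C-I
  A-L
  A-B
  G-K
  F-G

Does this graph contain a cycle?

No

DFS, tracking each vertex's parent; an edge to a visited non-parent vertex closes a cycle.
Start from J:
visit J (parent –)
visit A (parent –)
  visit D (parent A)
    D–A: parent, skip
  visit B (parent A)
    B–A: parent, skip
  visit L (parent A)
    L–A: parent, skip
    visit F (parent L)
      visit G (parent F)
        visit K (parent G)
          K–G: parent, skip
        visit H (parent G)
          H–G: parent, skip
        G–F: parent, skip
        visit E (parent G)
          visit O (parent E)
            O–E: parent, skip
          E–G: parent, skip
      visit M (parent F)
        M–F: parent, skip
        visit N (parent M)
          N–M: parent, skip
      F–L: parent, skip
    visit I (parent L)
      I–L: parent, skip
      visit C (parent I)
        C–I: parent, skip
No non-parent visited neighbor found — the graph is a forest.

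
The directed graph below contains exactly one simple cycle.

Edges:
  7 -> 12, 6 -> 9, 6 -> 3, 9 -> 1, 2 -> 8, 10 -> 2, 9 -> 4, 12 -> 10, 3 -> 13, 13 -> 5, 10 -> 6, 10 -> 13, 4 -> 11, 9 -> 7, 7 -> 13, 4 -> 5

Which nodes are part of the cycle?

DFS with gray/black marking from 6:
6 gray
  9 gray
    4 gray
      11 gray
      11 black
      5 gray
      5 black
    4 black
    7 gray
      13 gray
        13→5: 5 black — skip
      13 black
      12 gray
        10 gray
          10→6: 6 is gray → back edge
Back edge closes the cycle 6 → 9 → 7 → 12 → 10 → 6; its vertices are {6, 7, 9, 10, 12}.

6, 7, 9, 10, 12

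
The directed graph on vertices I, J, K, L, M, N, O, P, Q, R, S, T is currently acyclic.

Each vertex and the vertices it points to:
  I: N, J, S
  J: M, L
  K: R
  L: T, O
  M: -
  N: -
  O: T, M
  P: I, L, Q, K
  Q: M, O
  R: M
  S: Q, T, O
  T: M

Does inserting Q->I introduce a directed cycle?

Yes

Adding Q→I creates a cycle iff I can already reach Q.
Path from I: I → S → Q.
So I → … → Q → I is a cycle.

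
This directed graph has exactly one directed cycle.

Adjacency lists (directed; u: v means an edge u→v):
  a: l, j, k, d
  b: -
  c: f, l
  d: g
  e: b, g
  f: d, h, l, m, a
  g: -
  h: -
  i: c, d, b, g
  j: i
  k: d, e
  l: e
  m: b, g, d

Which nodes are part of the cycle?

DFS with gray/black marking from c:
c gray
  f gray
    d gray
      g gray
      g black
    d black
    h gray
    h black
    l gray
      e gray
        b gray
        b black
        e→g: g black — skip
      e black
    l black
    m gray
      m→b: b black — skip
      m→g: g black — skip
      m→d: d black — skip
    m black
    a gray
      a→l: l black — skip
      j gray
        i gray
          i→c: c is gray → back edge
Back edge closes the cycle c → f → a → j → i → c; its vertices are {a, c, f, i, j}.

a, c, f, i, j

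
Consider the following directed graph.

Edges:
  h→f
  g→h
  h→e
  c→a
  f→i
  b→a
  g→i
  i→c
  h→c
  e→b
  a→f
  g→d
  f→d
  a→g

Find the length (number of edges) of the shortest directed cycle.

4

For each vertex v, BFS finds the shortest path from v back to v.
The shortest such closed walk is g → h → c → a → g, length 4.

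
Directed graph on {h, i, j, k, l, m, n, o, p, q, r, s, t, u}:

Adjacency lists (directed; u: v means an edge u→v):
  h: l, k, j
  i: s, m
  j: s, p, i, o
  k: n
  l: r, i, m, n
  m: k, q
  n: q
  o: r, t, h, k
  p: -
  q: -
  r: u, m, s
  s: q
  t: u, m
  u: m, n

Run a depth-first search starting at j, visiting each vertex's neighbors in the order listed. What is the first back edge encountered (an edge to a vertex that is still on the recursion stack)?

h→j

DFS from j (visiting each vertex's neighbors in the order listed); mark gray on enter, black on exit:
j gray
  s gray
    q gray
    q black
  s black
  p gray
  p black
  i gray
    i→s: s black — skip
    m gray
      k gray
        n gray
          n→q: q black — skip
        n black
      k black
      m→q: q black — skip
    m black
  i black
  o gray
    r gray
      u gray
        u→m: m black — skip
        u→n: n black — skip
      u black
      r→m: m black — skip
      r→s: s black — skip
    r black
    t gray
      t→u: u black — skip
      t→m: m black — skip
    t black
    h gray
      l gray
        l→r: r black — skip
        l→i: i black — skip
        l→m: m black — skip
        l→n: n black — skip
      l black
      h→k: k black — skip
      h→j: j is gray → back edge
First back edge: h → j.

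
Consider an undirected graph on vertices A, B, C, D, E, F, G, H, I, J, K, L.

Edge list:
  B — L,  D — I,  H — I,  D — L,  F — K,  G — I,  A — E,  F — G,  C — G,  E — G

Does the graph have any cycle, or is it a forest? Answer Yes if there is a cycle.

DFS, tracking each vertex's parent; an edge to a visited non-parent vertex closes a cycle.
Start from E:
visit E (parent –)
  visit A (parent E)
    A–E: parent, skip
  visit G (parent E)
    G–E: parent, skip
    visit F (parent G)
      visit K (parent F)
        K–F: parent, skip
      F–G: parent, skip
    visit C (parent G)
      C–G: parent, skip
    visit I (parent G)
      visit D (parent I)
        D–I: parent, skip
        visit L (parent D)
          visit B (parent L)
            B–L: parent, skip
          L–D: parent, skip
      I–G: parent, skip
      visit H (parent I)
        H–I: parent, skip
visit J (parent –)
No non-parent visited neighbor found — the graph is a forest.

No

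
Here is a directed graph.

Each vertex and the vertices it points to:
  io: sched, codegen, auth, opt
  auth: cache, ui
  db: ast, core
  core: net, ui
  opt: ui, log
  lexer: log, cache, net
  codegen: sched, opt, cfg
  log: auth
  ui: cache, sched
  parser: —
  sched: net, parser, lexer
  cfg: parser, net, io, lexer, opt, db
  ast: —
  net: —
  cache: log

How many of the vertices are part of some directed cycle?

A vertex is on a directed cycle iff it belongs to a strongly connected component of size ≥ 2 (or has a self-loop).
The vertices on cycles are {io, ui, cfg, log, auth, cache, lexer, sched, codegen} — 9 in total.

9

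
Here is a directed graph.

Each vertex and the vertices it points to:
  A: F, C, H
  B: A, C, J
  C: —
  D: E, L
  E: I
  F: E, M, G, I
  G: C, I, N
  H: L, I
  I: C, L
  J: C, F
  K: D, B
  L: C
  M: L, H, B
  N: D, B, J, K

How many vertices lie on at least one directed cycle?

A vertex is on a directed cycle iff it belongs to a strongly connected component of size ≥ 2 (or has a self-loop).
The vertices on cycles are {A, B, F, G, J, K, M, N} — 8 in total.

8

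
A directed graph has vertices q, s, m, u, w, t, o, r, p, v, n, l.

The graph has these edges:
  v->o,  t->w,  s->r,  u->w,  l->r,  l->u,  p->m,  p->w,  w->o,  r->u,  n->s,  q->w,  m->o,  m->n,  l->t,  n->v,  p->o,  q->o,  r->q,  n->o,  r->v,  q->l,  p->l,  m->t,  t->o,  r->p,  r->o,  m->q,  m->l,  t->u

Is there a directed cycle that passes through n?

n is on a cycle iff n can reach itself via ≥1 edge.
n → s → r → p → m → n — yes.

Yes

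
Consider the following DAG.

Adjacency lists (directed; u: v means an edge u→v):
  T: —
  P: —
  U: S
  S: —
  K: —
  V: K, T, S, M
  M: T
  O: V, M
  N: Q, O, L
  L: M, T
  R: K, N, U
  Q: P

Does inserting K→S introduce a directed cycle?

Adding K→S creates a cycle iff S can already reach K.
Explore from S: no path reaches K. The graph stays acyclic.

No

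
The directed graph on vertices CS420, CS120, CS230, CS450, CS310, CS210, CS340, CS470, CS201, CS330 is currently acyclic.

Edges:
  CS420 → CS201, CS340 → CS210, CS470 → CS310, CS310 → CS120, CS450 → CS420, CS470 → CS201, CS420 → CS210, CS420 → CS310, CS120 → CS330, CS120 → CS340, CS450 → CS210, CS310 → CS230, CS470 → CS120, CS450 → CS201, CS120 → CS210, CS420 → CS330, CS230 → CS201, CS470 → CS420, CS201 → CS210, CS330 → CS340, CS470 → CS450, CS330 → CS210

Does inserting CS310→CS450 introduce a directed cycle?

Adding CS310→CS450 creates a cycle iff CS450 can already reach CS310.
Path from CS450: CS450 → CS420 → CS310.
So CS450 → … → CS310 → CS450 is a cycle.

Yes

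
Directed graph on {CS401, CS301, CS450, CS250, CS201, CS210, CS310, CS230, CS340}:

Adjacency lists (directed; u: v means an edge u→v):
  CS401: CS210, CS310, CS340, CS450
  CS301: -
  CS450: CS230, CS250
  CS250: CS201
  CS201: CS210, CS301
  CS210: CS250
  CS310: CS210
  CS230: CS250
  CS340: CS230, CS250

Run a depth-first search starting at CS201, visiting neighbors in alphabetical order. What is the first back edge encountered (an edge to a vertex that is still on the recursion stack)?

CS250->CS201

DFS from CS201 (visiting neighbors in alphabetical order); mark gray on enter, black on exit:
CS201 gray
  CS210 gray
    CS250 gray
      CS250→CS201: CS201 is gray → back edge
First back edge: CS250 → CS201.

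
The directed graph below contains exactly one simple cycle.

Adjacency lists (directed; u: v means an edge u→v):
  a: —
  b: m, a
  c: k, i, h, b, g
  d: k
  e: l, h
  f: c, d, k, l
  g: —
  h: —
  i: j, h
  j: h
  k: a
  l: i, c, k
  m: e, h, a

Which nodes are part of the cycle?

DFS with gray/black marking from l:
l gray
  i gray
    j gray
      h gray
      h black
    j black
    i→h: h black — skip
  i black
  c gray
    k gray
      a gray
      a black
    k black
    c→i: i black — skip
    c→h: h black — skip
    b gray
      m gray
        e gray
          e→l: l is gray → back edge
Back edge closes the cycle l → c → b → m → e → l; its vertices are {b, c, e, l, m}.

b, c, e, l, m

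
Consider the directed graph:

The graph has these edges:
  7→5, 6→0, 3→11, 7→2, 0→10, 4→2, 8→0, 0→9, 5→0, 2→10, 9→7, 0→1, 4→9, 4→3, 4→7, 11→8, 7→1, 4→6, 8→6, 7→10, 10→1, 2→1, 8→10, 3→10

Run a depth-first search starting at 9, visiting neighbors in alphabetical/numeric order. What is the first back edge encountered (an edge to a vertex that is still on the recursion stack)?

0->9

DFS from 9 (visiting neighbors in alphabetical/numeric order); mark gray on enter, black on exit:
9 gray
  7 gray
    1 gray
    1 black
    2 gray
      2→1: 1 black — skip
      10 gray
        10→1: 1 black — skip
      10 black
    2 black
    5 gray
      0 gray
        0→1: 1 black — skip
        0→9: 9 is gray → back edge
First back edge: 0 → 9.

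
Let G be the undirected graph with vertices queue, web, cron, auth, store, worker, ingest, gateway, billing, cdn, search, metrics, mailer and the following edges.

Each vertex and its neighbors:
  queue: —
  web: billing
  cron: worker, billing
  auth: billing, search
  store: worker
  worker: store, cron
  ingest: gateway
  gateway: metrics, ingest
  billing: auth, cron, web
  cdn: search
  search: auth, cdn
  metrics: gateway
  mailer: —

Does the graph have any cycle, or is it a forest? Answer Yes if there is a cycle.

DFS, tracking each vertex's parent; an edge to a visited non-parent vertex closes a cycle.
Start from cdn:
visit cdn (parent –)
  visit search (parent cdn)
    visit auth (parent search)
      visit billing (parent auth)
        billing–auth: parent, skip
        visit cron (parent billing)
          visit worker (parent cron)
            visit store (parent worker)
              store–worker: parent, skip
            worker–cron: parent, skip
          cron–billing: parent, skip
        visit web (parent billing)
          web–billing: parent, skip
      auth–search: parent, skip
    search–cdn: parent, skip
visit queue (parent –)
visit ingest (parent –)
  visit gateway (parent ingest)
    visit metrics (parent gateway)
      metrics–gateway: parent, skip
    gateway–ingest: parent, skip
visit mailer (parent –)
No non-parent visited neighbor found — the graph is a forest.

No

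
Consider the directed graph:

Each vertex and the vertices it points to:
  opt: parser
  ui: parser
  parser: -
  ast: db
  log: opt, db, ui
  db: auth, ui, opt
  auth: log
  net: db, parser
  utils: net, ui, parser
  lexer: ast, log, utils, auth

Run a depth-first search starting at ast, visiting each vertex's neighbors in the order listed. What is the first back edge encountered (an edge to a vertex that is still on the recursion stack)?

DFS from ast (visiting each vertex's neighbors in the order listed); mark gray on enter, black on exit:
ast gray
  db gray
    auth gray
      log gray
        opt gray
          parser gray
          parser black
        opt black
        log→db: db is gray → back edge
First back edge: log → db.

log->db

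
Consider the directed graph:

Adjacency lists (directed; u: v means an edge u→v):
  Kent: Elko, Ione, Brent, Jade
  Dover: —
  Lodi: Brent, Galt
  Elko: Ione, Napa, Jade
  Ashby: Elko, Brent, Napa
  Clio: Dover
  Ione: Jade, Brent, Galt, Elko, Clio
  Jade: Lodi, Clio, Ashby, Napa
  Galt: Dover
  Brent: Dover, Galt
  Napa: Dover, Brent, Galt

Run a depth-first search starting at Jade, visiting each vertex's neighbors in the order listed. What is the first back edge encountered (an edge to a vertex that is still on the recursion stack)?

Ione→Jade

DFS from Jade (visiting each vertex's neighbors in the order listed); mark gray on enter, black on exit:
Jade gray
  Lodi gray
    Brent gray
      Dover gray
      Dover black
      Galt gray
        Galt→Dover: Dover black — skip
      Galt black
    Brent black
    Lodi→Galt: Galt black — skip
  Lodi black
  Clio gray
    Clio→Dover: Dover black — skip
  Clio black
  Ashby gray
    Elko gray
      Ione gray
        Ione→Jade: Jade is gray → back edge
First back edge: Ione → Jade.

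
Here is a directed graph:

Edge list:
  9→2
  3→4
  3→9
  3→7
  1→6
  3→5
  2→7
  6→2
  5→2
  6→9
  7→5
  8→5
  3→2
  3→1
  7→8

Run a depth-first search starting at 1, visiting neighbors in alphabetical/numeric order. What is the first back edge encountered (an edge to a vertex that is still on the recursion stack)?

DFS from 1 (visiting neighbors in alphabetical/numeric order); mark gray on enter, black on exit:
1 gray
  6 gray
    2 gray
      7 gray
        5 gray
          5→2: 2 is gray → back edge
First back edge: 5 → 2.

5→2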